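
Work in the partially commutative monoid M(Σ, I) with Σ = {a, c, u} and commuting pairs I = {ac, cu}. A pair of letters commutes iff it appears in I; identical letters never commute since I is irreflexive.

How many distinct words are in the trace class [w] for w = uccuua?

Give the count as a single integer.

piece 0:u — minimal
piece 1:c — minimal
piece 2:c rests on {1:c}
piece 3:u rests on {0:u}
piece 4:u rests on {3:u}
piece 5:a rests on {4:u}
minimal pieces: {0:u, 1:c}
ways to finish when only these pieces remain (= sum over removing one remaining piece with nothing left below it):
  1 left: {2}→1  {5}→1
  2 left: {1,2}→1  {2,5}→2  {4,5}→1
  3 left: {1,2,5}→3  {2,4,5}→3  {3,4,5}→1
  4 left: {0,3,4,5}→1  {1,2,4,5}→6  {2,3,4,5}→4
  placing 0:u first → 10 extensions
  placing 1:c first → 5 extensions
total linear extensions = 15

15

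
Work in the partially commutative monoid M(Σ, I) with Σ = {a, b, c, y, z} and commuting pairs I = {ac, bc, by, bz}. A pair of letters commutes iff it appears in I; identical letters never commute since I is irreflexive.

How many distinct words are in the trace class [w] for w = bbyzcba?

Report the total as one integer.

30

piece 0:b — minimal
piece 1:b rests on {0:b}
piece 2:y — minimal
piece 3:z rests on {2:y}
piece 4:c rests on {3:z}
piece 5:b rests on {1:b}
piece 6:a rests on {3:z, 5:b}
minimal pieces: {0:b, 2:y}
ways to finish when only these pieces remain (= sum over removing one remaining piece with nothing left below it):
  1 left: {4}→1  {6}→1
  2 left: {4,6}→2  {5,6}→1
  3 left: {1,5,6}→1  {3,4,6}→2  {4,5,6}→3
  4 left: {0,1,5,6}→1  {1,4,5,6}→4  {2,3,4,6}→2  {3,4,5,6}→5
  5 left: {0,1,4,5,6}→5  {1,3,4,5,6}→9  {2,3,4,5,6}→7
  placing 0:b first → 16 extensions
  placing 2:y first → 14 extensions
total linear extensions = 30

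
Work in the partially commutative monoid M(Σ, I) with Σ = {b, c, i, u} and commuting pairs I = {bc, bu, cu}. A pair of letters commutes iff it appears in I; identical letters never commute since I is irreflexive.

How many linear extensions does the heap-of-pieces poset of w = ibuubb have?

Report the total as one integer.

drop 0:i onto floor
drop 1:b onto {0:i}
drop 2:u onto {0:i}
drop 3:u onto {2:u}
drop 4:b onto {1:b}
drop 5:b onto {4:b}
ground layer = {0:i}
drop-orders for the pieces not yet dropped (sum over which currently-grounded one goes next):
  1 to go: {3} 1  {5} 1
  2 to go: {2,3} 1  {3,5} 2  {4,5} 1
  3 to go: {1,4,5} 1  {2,3,5} 3  {3,4,5} 3
  4 to go: {1,3,4,5} 4  {2,3,4,5} 6
  if 0:i drops first: 10 orders

10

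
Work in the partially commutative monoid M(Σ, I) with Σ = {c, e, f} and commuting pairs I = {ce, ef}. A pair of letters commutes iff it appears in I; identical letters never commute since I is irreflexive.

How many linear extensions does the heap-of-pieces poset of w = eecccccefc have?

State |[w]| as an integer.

#0=e has no predecessor
#1=e depends on [0:e]
#2=c has no predecessor
#3=c depends on [2:c]
#4=c depends on [3:c]
#5=c depends on [4:c]
#6=c depends on [5:c]
#7=e depends on [1:e]
#8=f depends on [6:c]
#9=c depends on [8:f]
sources: [0:e, 2:c]
N(rest) = Σ N(rest − s) over sources s of rest; N(one piece) = 1:
  size 1 → [7]=1  [9]=1
  size 2 → [1,7]=1  [7,9]=2  [8,9]=1
  size 3 → [0,1,7]=1  [1,7,9]=3  [6,8,9]=1  [7,8,9]=3
  size 4 → [0,1,7,9]=4  [1,7,8,9]=6  [5,6,8,9]=1  [6,7,8,9]=4
  size 5 → [0,1,7,8,9]=10  [1,6,7,8,9]=10  [4,5,6,8,9]=1  [5,6,7,8,9]=5
  size 6 → [0,1,6,7,8,9]=20  [1,5,6,7,8,9]=15  [3,4,5,6,8,9]=1  [4,5,6,7,8,9]=6
  size 7 → [0,1,5,6,7,8,9]=35  [1,4,5,6,7,8,9]=21  [2,3,4,5,6,8,9]=1  [3,4,5,6,7,8,9]=7
  size 8 → [0,1,4,5,6,7,8,9]=56  [1,3,4,5,6,7,8,9]=28  [2,3,4,5,6,7,8,9]=8
  first=0(e) contributes 36
  first=2(c) contributes 84
|[w]| = 120

120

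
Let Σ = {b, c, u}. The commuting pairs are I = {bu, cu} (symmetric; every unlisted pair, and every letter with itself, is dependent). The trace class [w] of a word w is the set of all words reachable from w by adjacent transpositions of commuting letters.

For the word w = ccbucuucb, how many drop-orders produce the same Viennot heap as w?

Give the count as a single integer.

84

piece 0:c — minimal
piece 1:c rests on {0:c}
piece 2:b rests on {1:c}
piece 3:u — minimal
piece 4:c rests on {2:b}
piece 5:u rests on {3:u}
piece 6:u rests on {5:u}
piece 7:c rests on {4:c}
piece 8:b rests on {7:c}
minimal pieces: {0:c, 3:u}
ways to finish when only these pieces remain (= sum over removing one remaining piece with nothing left below it):
  1 left: {6}→1  {8}→1
  2 left: {5,6}→1  {6,8}→2  {7,8}→1
  3 left: {3,5,6}→1  {4,7,8}→1  {5,6,8}→3  {6,7,8}→3
  4 left: {2,4,7,8}→1  {3,5,6,8}→4  {4,6,7,8}→4  {5,6,7,8}→6
  5 left: {1,2,4,7,8}→1  {2,4,6,7,8}→5  {3,5,6,7,8}→10  {4,5,6,7,8}→10
  6 left: {0,1,2,4,7,8}→1  {1,2,4,6,7,8}→6  {2,4,5,6,7,8}→15  {3,4,5,6,7,8}→20
  7 left: {0,1,2,4,6,7,8}→7  {1,2,4,5,6,7,8}→21  {2,3,4,5,6,7,8}→35
  placing 0:c first → 56 extensions
  placing 3:u first → 28 extensions
total linear extensions = 84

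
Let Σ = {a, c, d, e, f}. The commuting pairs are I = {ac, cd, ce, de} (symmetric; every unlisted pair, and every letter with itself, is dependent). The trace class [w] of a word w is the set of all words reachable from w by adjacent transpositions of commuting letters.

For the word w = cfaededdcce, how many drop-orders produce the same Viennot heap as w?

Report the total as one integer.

#0=c has no predecessor
#1=f depends on [0:c]
#2=a depends on [1:f]
#3=e depends on [2:a]
#4=d depends on [2:a]
#5=e depends on [3:e]
#6=d depends on [4:d]
#7=d depends on [6:d]
#8=c depends on [1:f]
#9=c depends on [8:c]
#10=e depends on [5:e]
sources: [0:c]
N(rest) = Σ N(rest − s) over sources s of rest; N(one piece) = 1:
  size 1 → [7]=1  [9]=1  [10]=1
  size 2 → [5,10]=1  [6,7]=1  [7,9]=2  [7,10]=2  [8,9]=1  [9,10]=2
  size 3 → [3,5,10]=1  [4,6,7]=1  [5,7,10]=3  [5,9,10]=3  [6,7,9]=3  [6,7,10]=3  [7,8,9]=3  [7,9,10]=6  [8,9,10]=3
  size 4 → [3,5,7,10]=4  [3,5,9,10]=4  [4,6,7,9]=4  [4,6,7,10]=4  [5,6,7,10]=6  [5,7,9,10]=12  [5,8,9,10]=6  [6,7,8,9]=6  [6,7,9,10]=12  [7,8,9,10]=12
  size 5 → [3,5,6,7,10]=10  [3,5,7,9,10]=20  [3,5,8,9,10]=10  [4,5,6,7,10]=10  [4,6,7,8,9]=10  [4,6,7,9,10]=20  [5,6,7,9,10]=30  [5,7,8,9,10]=30  [6,7,8,9,10]=30
  size 6 → [3,4,5,6,7,10]=20  [3,5,6,7,9,10]=60  [3,5,7,8,9,10]=60  [4,5,6,7,9,10]=60  [4,6,7,8,9,10]=60  [5,6,7,8,9,10]=90
  size 7 → [2,3,4,5,6,7,10]=20  [3,4,5,6,7,9,10]=140  [3,5,6,7,8,9,10]=210  [4,5,6,7,8,9,10]=210
  size 8 → [2,3,4,5,6,7,9,10]=160  [3,4,5,6,7,8,9,10]=560
  size 9 → [2,3,4,5,6,7,8,9,10]=720
  first=0(c) contributes 720

720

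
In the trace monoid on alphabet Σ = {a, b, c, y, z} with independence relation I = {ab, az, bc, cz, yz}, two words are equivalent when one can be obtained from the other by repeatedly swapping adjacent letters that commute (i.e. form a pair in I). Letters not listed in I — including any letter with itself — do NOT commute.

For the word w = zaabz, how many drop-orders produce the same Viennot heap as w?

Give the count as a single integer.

10

0(z) covers ∅
1(a) covers ∅
2(a) covers 1:a
3(b) covers 0:z
4(z) covers 3:b
floor of heap: 0:z, 1:a
completions by unplaced set U, small U first (add the entries for U minus each lowest piece of U):
  |U|=1: {2}:1  {4}:1
  |U|=2: {1,2}:1  {2,4}:2  {3,4}:1
  |U|=3: {0,3,4}:1  {1,2,4}:3  {2,3,4}:3
  start at 0(z): 6
  start at 1(a): 4
sum over floor = 10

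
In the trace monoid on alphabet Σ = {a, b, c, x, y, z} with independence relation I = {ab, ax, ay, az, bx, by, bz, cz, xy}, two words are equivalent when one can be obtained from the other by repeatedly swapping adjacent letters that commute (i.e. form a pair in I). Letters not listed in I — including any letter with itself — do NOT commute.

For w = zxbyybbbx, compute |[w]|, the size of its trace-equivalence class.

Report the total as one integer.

0(z) covers ∅
1(x) covers 0:z
2(b) covers ∅
3(y) covers 0:z
4(y) covers 3:y
5(b) covers 2:b
6(b) covers 5:b
7(b) covers 6:b
8(x) covers 1:x
floor of heap: 0:z, 2:b
completions by unplaced set U, small U first (add the entries for U minus each lowest piece of U):
  |U|=1: {4}:1  {7}:1  {8}:1
  |U|=2: {1,8}:1  {3,4}:1  {4,7}:2  {4,8}:2  {6,7}:1  {7,8}:2
  |U|=3: {1,4,8}:3  {1,7,8}:3  {3,4,7}:3  {3,4,8}:3  {4,6,7}:3  {4,7,8}:6  {5,6,7}:1  {6,7,8}:3
  |U|=4: {1,3,4,8}:6  {1,4,7,8}:12  {1,6,7,8}:6  {2,5,6,7}:1  {3,4,6,7}:6  {3,4,7,8}:12  {4,5,6,7}:4  {4,6,7,8}:12  {5,6,7,8}:4
  |U|=5: {0,1,3,4,8}:6  {1,3,4,7,8}:30  {1,4,6,7,8}:30  {1,5,6,7,8}:10  {2,4,5,6,7}:5  {2,5,6,7,8}:5  {3,4,5,6,7}:10  {3,4,6,7,8}:30  {4,5,6,7,8}:20
  |U|=6: {0,1,3,4,7,8}:36  {1,2,5,6,7,8}:15  {1,3,4,6,7,8}:90  {1,4,5,6,7,8}:60  {2,3,4,5,6,7}:15  {2,4,5,6,7,8}:30  {3,4,5,6,7,8}:60
  |U|=7: {0,1,3,4,6,7,8}:126  {1,2,4,5,6,7,8}:105  {1,3,4,5,6,7,8}:210  {2,3,4,5,6,7,8}:105
  start at 0(z): 420
  start at 2(b): 336
sum over floor = 756

756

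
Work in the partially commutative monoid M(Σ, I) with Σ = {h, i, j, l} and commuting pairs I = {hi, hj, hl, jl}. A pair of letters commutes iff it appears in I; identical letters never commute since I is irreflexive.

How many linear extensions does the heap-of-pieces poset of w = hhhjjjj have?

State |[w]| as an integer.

drop 0:h onto floor
drop 1:h onto {0:h}
drop 2:h onto {1:h}
drop 3:j onto floor
drop 4:j onto {3:j}
drop 5:j onto {4:j}
drop 6:j onto {5:j}
ground layer = {0:h, 3:j}
drop-orders for the pieces not yet dropped (sum over which currently-grounded one goes next):
  1 to go: {2} 1  {6} 1
  2 to go: {1,2} 1  {2,6} 2  {5,6} 1
  3 to go: {0,1,2} 1  {1,2,6} 3  {2,5,6} 3  {4,5,6} 1
  4 to go: {0,1,2,6} 4  {1,2,5,6} 6  {2,4,5,6} 4  {3,4,5,6} 1
  5 to go: {0,1,2,5,6} 10  {1,2,4,5,6} 10  {2,3,4,5,6} 5
  if 0:h drops first: 15 orders
  if 3:j drops first: 20 orders
heap linearizations: 35

35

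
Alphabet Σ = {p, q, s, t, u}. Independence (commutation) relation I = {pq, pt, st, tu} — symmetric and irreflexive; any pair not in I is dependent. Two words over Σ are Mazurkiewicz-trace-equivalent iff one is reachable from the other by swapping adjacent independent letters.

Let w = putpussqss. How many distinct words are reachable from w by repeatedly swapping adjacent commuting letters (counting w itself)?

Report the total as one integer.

#0=p has no predecessor
#1=u depends on [0:p]
#2=t has no predecessor
#3=p depends on [1:u]
#4=u depends on [3:p]
#5=s depends on [4:u]
#6=s depends on [5:s]
#7=q depends on [2:t, 6:s]
#8=s depends on [7:q]
#9=s depends on [8:s]
sources: [0:p, 2:t]
N(rest) = Σ N(rest − s) over sources s of rest; N(one piece) = 1:
  size 1 → [9]=1
  size 2 → [8,9]=1
  size 3 → [7,8,9]=1
  size 4 → [2,7,8,9]=1  [6,7,8,9]=1
  size 5 → [2,6,7,8,9]=2  [5,6,7,8,9]=1
  size 6 → [2,5,6,7,8,9]=3  [4,5,6,7,8,9]=1
  size 7 → [2,4,5,6,7,8,9]=4  [3,4,5,6,7,8,9]=1
  size 8 → [1,3,4,5,6,7,8,9]=1  [2,3,4,5,6,7,8,9]=5
  first=0(p) contributes 6
  first=2(t) contributes 1
|[w]| = 7

7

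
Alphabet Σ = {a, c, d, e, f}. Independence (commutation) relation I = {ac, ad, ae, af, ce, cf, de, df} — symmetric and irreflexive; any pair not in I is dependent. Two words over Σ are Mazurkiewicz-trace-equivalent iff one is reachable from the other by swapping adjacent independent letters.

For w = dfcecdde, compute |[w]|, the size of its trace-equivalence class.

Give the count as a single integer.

56

#0=d has no predecessor
#1=f has no predecessor
#2=c depends on [0:d]
#3=e depends on [1:f]
#4=c depends on [2:c]
#5=d depends on [4:c]
#6=d depends on [5:d]
#7=e depends on [3:e]
sources: [0:d, 1:f]
N(rest) = Σ N(rest − s) over sources s of rest; N(one piece) = 1:
  size 1 → [6]=1  [7]=1
  size 2 → [3,7]=1  [5,6]=1  [6,7]=2
  size 3 → [1,3,7]=1  [3,6,7]=3  [4,5,6]=1  [5,6,7]=3
  size 4 → [1,3,6,7]=4  [2,4,5,6]=1  [3,5,6,7]=6  [4,5,6,7]=4
  size 5 → [0,2,4,5,6]=1  [1,3,5,6,7]=10  [2,4,5,6,7]=5  [3,4,5,6,7]=10
  size 6 → [0,2,4,5,6,7]=6  [1,3,4,5,6,7]=20  [2,3,4,5,6,7]=15
  first=0(d) contributes 35
  first=1(f) contributes 21
|[w]| = 56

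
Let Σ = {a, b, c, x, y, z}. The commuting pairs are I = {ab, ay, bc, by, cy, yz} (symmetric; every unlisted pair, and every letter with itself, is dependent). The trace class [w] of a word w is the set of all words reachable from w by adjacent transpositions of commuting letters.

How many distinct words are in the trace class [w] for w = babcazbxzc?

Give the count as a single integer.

10

0(b) covers ∅
1(a) covers ∅
2(b) covers 0:b
3(c) covers 1:a
4(a) covers 3:c
5(z) covers 2:b, 4:a
6(b) covers 5:z
7(x) covers 6:b
8(z) covers 7:x
9(c) covers 8:z
floor of heap: 0:b, 1:a
completions by unplaced set U, small U first (add the entries for U minus each lowest piece of U):
  |U|=1: {9}:1
  |U|=2: {8,9}:1
  |U|=3: {7,8,9}:1
  |U|=4: {6,7,8,9}:1
  |U|=5: {5,6,7,8,9}:1
  |U|=6: {2,5,6,7,8,9}:1  {4,5,6,7,8,9}:1
  |U|=7: {0,2,5,6,7,8,9}:1  {2,4,5,6,7,8,9}:2  {3,4,5,6,7,8,9}:1
  |U|=8: {0,2,4,5,6,7,8,9}:3  {1,3,4,5,6,7,8,9}:1  {2,3,4,5,6,7,8,9}:3
  start at 0(b): 4
  start at 1(a): 6
sum over floor = 10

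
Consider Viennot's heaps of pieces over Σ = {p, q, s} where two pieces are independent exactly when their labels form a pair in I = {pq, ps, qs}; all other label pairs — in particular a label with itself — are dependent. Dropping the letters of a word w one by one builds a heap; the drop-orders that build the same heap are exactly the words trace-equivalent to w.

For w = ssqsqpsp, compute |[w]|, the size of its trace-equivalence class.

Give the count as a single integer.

drop 0:s onto floor
drop 1:s onto {0:s}
drop 2:q onto floor
drop 3:s onto {1:s}
drop 4:q onto {2:q}
drop 5:p onto floor
drop 6:s onto {3:s}
drop 7:p onto {5:p}
ground layer = {0:s, 2:q, 5:p}
drop-orders for the pieces not yet dropped (sum over which currently-grounded one goes next):
  1 to go: {4} 1  {6} 1  {7} 1
  2 to go: {2,4} 1  {3,6} 1  {4,6} 2  {4,7} 2  {5,7} 1  {6,7} 2
  3 to go: {1,3,6} 1  {2,4,6} 3  {2,4,7} 3  {3,4,6} 3  {3,6,7} 3  {4,5,7} 3  {4,6,7} 6  {5,6,7} 3
  4 to go: {0,1,3,6} 1  {1,3,4,6} 4  {1,3,6,7} 4  {2,3,4,6} 6  {2,4,5,7} 6  {2,4,6,7} 12  {3,4,6,7} 12  {3,5,6,7} 6  {4,5,6,7} 12
  5 to go: {0,1,3,4,6} 5  {0,1,3,6,7} 5  {1,2,3,4,6} 10  {1,3,4,6,7} 20  {1,3,5,6,7} 10  {2,3,4,6,7} 30  {2,4,5,6,7} 30  {3,4,5,6,7} 30
  6 to go: {0,1,2,3,4,6} 15  {0,1,3,4,6,7} 30  {0,1,3,5,6,7} 15  {1,2,3,4,6,7} 60  {1,3,4,5,6,7} 60  {2,3,4,5,6,7} 90
  if 0:s drops first: 210 orders
  if 2:q drops first: 105 orders
  if 5:p drops first: 105 orders
heap linearizations: 420

420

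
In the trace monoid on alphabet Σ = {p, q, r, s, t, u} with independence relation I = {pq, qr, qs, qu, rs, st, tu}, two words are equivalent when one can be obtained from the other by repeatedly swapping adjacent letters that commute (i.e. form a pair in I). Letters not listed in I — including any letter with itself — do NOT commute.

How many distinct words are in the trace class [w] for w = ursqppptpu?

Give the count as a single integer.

drop 0:u onto floor
drop 1:r onto {0:u}
drop 2:s onto {0:u}
drop 3:q onto floor
drop 4:p onto {1:r, 2:s}
drop 5:p onto {4:p}
drop 6:p onto {5:p}
drop 7:t onto {3:q, 6:p}
drop 8:p onto {7:t}
drop 9:u onto {8:p}
ground layer = {0:u, 3:q}
drop-orders for the pieces not yet dropped (sum over which currently-grounded one goes next):
  1 to go: {9} 1
  2 to go: {8,9} 1
  3 to go: {7,8,9} 1
  4 to go: {3,7,8,9} 1  {6,7,8,9} 1
  5 to go: {3,6,7,8,9} 2  {5,6,7,8,9} 1
  6 to go: {3,5,6,7,8,9} 3  {4,5,6,7,8,9} 1
  7 to go: {1,4,5,6,7,8,9} 1  {2,4,5,6,7,8,9} 1  {3,4,5,6,7,8,9} 4
  8 to go: {1,2,4,5,6,7,8,9} 2  {1,3,4,5,6,7,8,9} 5  {2,3,4,5,6,7,8,9} 5
  if 0:u drops first: 12 orders
  if 3:q drops first: 2 orders
heap linearizations: 14

14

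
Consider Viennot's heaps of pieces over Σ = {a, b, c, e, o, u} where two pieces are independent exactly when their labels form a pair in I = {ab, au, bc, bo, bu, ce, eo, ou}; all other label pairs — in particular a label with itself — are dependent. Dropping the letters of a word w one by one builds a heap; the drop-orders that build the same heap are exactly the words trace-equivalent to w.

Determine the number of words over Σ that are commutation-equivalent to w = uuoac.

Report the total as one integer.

6

#0=u has no predecessor
#1=u depends on [0:u]
#2=o has no predecessor
#3=a depends on [2:o]
#4=c depends on [1:u, 3:a]
sources: [0:u, 2:o]
N(rest) = Σ N(rest − s) over sources s of rest; N(one piece) = 1:
  size 1 → [4]=1
  size 2 → [1,4]=1  [3,4]=1
  size 3 → [0,1,4]=1  [1,3,4]=2  [2,3,4]=1
  first=0(u) contributes 3
  first=2(o) contributes 3
|[w]| = 6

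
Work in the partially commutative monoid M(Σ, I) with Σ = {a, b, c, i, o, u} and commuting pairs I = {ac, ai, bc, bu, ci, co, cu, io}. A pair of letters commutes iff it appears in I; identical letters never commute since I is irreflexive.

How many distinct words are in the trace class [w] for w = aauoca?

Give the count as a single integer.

6

#0=a has no predecessor
#1=a depends on [0:a]
#2=u depends on [1:a]
#3=o depends on [2:u]
#4=c has no predecessor
#5=a depends on [3:o]
sources: [0:a, 4:c]
N(rest) = Σ N(rest − s) over sources s of rest; N(one piece) = 1:
  size 1 → [4]=1  [5]=1
  size 2 → [3,5]=1  [4,5]=2
  size 3 → [2,3,5]=1  [3,4,5]=3
  size 4 → [1,2,3,5]=1  [2,3,4,5]=4
  first=0(a) contributes 5
  first=4(c) contributes 1
|[w]| = 6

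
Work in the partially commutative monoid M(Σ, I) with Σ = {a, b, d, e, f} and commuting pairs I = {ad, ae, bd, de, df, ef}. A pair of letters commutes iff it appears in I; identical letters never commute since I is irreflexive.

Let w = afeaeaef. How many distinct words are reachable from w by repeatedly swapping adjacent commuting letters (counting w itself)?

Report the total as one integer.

#0=a has no predecessor
#1=f depends on [0:a]
#2=e has no predecessor
#3=a depends on [1:f]
#4=e depends on [2:e]
#5=a depends on [3:a]
#6=e depends on [4:e]
#7=f depends on [5:a]
sources: [0:a, 2:e]
N(rest) = Σ N(rest − s) over sources s of rest; N(one piece) = 1:
  size 1 → [6]=1  [7]=1
  size 2 → [4,6]=1  [5,7]=1  [6,7]=2
  size 3 → [2,4,6]=1  [3,5,7]=1  [4,6,7]=3  [5,6,7]=3
  size 4 → [1,3,5,7]=1  [2,4,6,7]=4  [3,5,6,7]=4  [4,5,6,7]=6
  size 5 → [0,1,3,5,7]=1  [1,3,5,6,7]=5  [2,4,5,6,7]=10  [3,4,5,6,7]=10
  size 6 → [0,1,3,5,6,7]=6  [1,3,4,5,6,7]=15  [2,3,4,5,6,7]=20
  first=0(a) contributes 35
  first=2(e) contributes 21
|[w]| = 56

56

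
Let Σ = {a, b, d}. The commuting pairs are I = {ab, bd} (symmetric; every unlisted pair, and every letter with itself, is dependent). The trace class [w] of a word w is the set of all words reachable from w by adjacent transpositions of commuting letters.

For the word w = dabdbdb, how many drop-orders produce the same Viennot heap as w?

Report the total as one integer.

0(d) covers ∅
1(a) covers 0:d
2(b) covers ∅
3(d) covers 1:a
4(b) covers 2:b
5(d) covers 3:d
6(b) covers 4:b
floor of heap: 0:d, 2:b
completions by unplaced set U, small U first (add the entries for U minus each lowest piece of U):
  |U|=1: {5}:1  {6}:1
  |U|=2: {3,5}:1  {4,6}:1  {5,6}:2
  |U|=3: {1,3,5}:1  {2,4,6}:1  {3,5,6}:3  {4,5,6}:3
  |U|=4: {0,1,3,5}:1  {1,3,5,6}:4  {2,4,5,6}:4  {3,4,5,6}:6
  |U|=5: {0,1,3,5,6}:5  {1,3,4,5,6}:10  {2,3,4,5,6}:10
  start at 0(d): 20
  start at 2(b): 15
sum over floor = 35

35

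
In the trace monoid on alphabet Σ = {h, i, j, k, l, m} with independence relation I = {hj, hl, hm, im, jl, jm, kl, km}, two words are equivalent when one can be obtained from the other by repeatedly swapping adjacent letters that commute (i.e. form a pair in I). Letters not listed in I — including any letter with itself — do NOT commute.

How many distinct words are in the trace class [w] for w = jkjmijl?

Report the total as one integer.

11

#0=j has no predecessor
#1=k depends on [0:j]
#2=j depends on [1:k]
#3=m has no predecessor
#4=i depends on [2:j]
#5=j depends on [4:i]
#6=l depends on [3:m, 4:i]
sources: [0:j, 3:m]
N(rest) = Σ N(rest − s) over sources s of rest; N(one piece) = 1:
  size 1 → [5]=1  [6]=1
  size 2 → [3,6]=1  [5,6]=2
  size 3 → [3,5,6]=3  [4,5,6]=2
  size 4 → [2,4,5,6]=2  [3,4,5,6]=5
  size 5 → [1,2,4,5,6]=2  [2,3,4,5,6]=7
  first=0(j) contributes 9
  first=3(m) contributes 2
|[w]| = 11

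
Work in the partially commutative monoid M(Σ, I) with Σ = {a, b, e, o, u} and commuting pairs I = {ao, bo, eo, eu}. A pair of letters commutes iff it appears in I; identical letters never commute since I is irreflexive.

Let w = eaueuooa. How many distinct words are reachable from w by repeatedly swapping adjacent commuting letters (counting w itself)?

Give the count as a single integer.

piece 0:e — minimal
piece 1:a rests on {0:e}
piece 2:u rests on {1:a}
piece 3:e rests on {1:a}
piece 4:u rests on {2:u}
piece 5:o rests on {4:u}
piece 6:o rests on {5:o}
piece 7:a rests on {3:e, 4:u}
minimal pieces: {0:e}
ways to finish when only these pieces remain (= sum over removing one remaining piece with nothing left below it):
  1 left: {6}→1  {7}→1
  2 left: {3,7}→1  {5,6}→1  {6,7}→2
  3 left: {3,6,7}→3  {5,6,7}→3
  4 left: {3,5,6,7}→6  {4,5,6,7}→3
  5 left: {2,4,5,6,7}→3  {3,4,5,6,7}→9
  6 left: {2,3,4,5,6,7}→12
  placing 0:e first → 12 extensions

12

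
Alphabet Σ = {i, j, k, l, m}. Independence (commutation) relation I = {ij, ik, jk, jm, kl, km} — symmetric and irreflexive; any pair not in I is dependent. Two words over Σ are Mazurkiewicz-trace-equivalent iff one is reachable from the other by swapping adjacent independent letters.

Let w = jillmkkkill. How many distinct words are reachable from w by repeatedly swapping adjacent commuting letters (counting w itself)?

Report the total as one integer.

piece 0:j — minimal
piece 1:i — minimal
piece 2:l rests on {0:j, 1:i}
piece 3:l rests on {2:l}
piece 4:m rests on {3:l}
piece 5:k — minimal
piece 6:k rests on {5:k}
piece 7:k rests on {6:k}
piece 8:i rests on {4:m}
piece 9:l rests on {8:i}
piece 10:l rests on {9:l}
minimal pieces: {0:j, 1:i, 5:k}
ways to finish when only these pieces remain (= sum over removing one remaining piece with nothing left below it):
  1 left: {7}→1  {10}→1
  2 left: {6,7}→1  {7,10}→2  {9,10}→1
  3 left: {5,6,7}→1  {6,7,10}→3  {7,9,10}→3  {8,9,10}→1
  4 left: {4,8,9,10}→1  {5,6,7,10}→4  {6,7,9,10}→6  {7,8,9,10}→4
  5 left: {3,4,8,9,10}→1  {4,7,8,9,10}→5  {5,6,7,9,10}→10  {6,7,8,9,10}→10
  6 left: {2,3,4,8,9,10}→1  {3,4,7,8,9,10}→6  {4,6,7,8,9,10}→15  {5,6,7,8,9,10}→20
  7 left: {0,2,3,4,8,9,10}→1  {1,2,3,4,8,9,10}→1  {2,3,4,7,8,9,10}→7  {3,4,6,7,8,9,10}→21  {4,5,6,7,8,9,10}→35
  8 left: {0,1,2,3,4,8,9,10}→2  {0,2,3,4,7,8,9,10}→8  {1,2,3,4,7,8,9,10}→8  {2,3,4,6,7,8,9,10}→28  {3,4,5,6,7,8,9,10}→56
  9 left: {0,1,2,3,4,7,8,9,10}→18  {0,2,3,4,6,7,8,9,10}→36  {1,2,3,4,6,7,8,9,10}→36  {2,3,4,5,6,7,8,9,10}→84
  placing 0:j first → 120 extensions
  placing 1:i first → 120 extensions
  placing 5:k first → 90 extensions
total linear extensions = 330

330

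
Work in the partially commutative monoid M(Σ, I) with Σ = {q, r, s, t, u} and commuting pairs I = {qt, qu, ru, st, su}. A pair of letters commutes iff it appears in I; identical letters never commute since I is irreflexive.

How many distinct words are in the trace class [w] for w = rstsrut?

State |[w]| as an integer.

#0=r has no predecessor
#1=s depends on [0:r]
#2=t depends on [0:r]
#3=s depends on [1:s]
#4=r depends on [2:t, 3:s]
#5=u depends on [2:t]
#6=t depends on [4:r, 5:u]
sources: [0:r]
N(rest) = Σ N(rest − s) over sources s of rest; N(one piece) = 1:
  size 1 → [6]=1
  size 2 → [4,6]=1  [5,6]=1
  size 3 → [3,4,6]=1  [4,5,6]=2
  size 4 → [1,3,4,6]=1  [2,4,5,6]=2  [3,4,5,6]=3
  size 5 → [1,3,4,5,6]=4  [2,3,4,5,6]=5
  first=0(r) contributes 9

9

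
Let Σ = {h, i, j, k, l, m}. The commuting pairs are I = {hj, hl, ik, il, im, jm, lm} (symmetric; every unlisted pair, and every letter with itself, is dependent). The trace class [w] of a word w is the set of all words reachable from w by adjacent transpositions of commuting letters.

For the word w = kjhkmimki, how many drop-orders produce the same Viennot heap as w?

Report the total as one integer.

0(k) covers ∅
1(j) covers 0:k
2(h) covers 0:k
3(k) covers 1:j, 2:h
4(m) covers 3:k
5(i) covers 1:j, 2:h
6(m) covers 4:m
7(k) covers 6:m
8(i) covers 5:i
floor of heap: 0:k
completions by unplaced set U, small U first (add the entries for U minus each lowest piece of U):
  |U|=1: {7}:1  {8}:1
  |U|=2: {5,8}:1  {6,7}:1  {7,8}:2
  |U|=3: {4,6,7}:1  {5,7,8}:3  {6,7,8}:3
  |U|=4: {3,4,6,7}:1  {4,6,7,8}:4  {5,6,7,8}:6
  |U|=5: {3,4,6,7,8}:5  {4,5,6,7,8}:10
  |U|=6: {3,4,5,6,7,8}:15
  |U|=7: {1,3,4,5,6,7,8}:15  {2,3,4,5,6,7,8}:15
  start at 0(k): 30

30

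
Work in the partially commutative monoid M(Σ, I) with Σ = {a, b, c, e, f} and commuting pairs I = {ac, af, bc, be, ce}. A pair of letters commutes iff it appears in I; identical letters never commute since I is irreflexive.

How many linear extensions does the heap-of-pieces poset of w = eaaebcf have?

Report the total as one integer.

12

#0=e has no predecessor
#1=a depends on [0:e]
#2=a depends on [1:a]
#3=e depends on [2:a]
#4=b depends on [2:a]
#5=c has no predecessor
#6=f depends on [3:e, 4:b, 5:c]
sources: [0:e, 5:c]
N(rest) = Σ N(rest − s) over sources s of rest; N(one piece) = 1:
  size 1 → [6]=1
  size 2 → [3,6]=1  [4,6]=1  [5,6]=1
  size 3 → [3,4,6]=2  [3,5,6]=2  [4,5,6]=2
  size 4 → [2,3,4,6]=2  [3,4,5,6]=6
  size 5 → [1,2,3,4,6]=2  [2,3,4,5,6]=8
  first=0(e) contributes 10
  first=5(c) contributes 2
|[w]| = 12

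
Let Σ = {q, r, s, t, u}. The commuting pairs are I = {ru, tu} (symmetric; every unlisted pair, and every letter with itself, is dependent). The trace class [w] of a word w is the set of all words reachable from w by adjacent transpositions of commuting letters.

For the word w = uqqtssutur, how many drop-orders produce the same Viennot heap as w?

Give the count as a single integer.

6

drop 0:u onto floor
drop 1:q onto {0:u}
drop 2:q onto {1:q}
drop 3:t onto {2:q}
drop 4:s onto {3:t}
drop 5:s onto {4:s}
drop 6:u onto {5:s}
drop 7:t onto {5:s}
drop 8:u onto {6:u}
drop 9:r onto {7:t}
ground layer = {0:u}
drop-orders for the pieces not yet dropped (sum over which currently-grounded one goes next):
  1 to go: {8} 1  {9} 1
  2 to go: {6,8} 1  {7,9} 1  {8,9} 2
  3 to go: {6,8,9} 3  {7,8,9} 3
  4 to go: {6,7,8,9} 6
  5 to go: {5,6,7,8,9} 6
  6 to go: {4,5,6,7,8,9} 6
  7 to go: {3,4,5,6,7,8,9} 6
  8 to go: {2,3,4,5,6,7,8,9} 6
  if 0:u drops first: 6 orders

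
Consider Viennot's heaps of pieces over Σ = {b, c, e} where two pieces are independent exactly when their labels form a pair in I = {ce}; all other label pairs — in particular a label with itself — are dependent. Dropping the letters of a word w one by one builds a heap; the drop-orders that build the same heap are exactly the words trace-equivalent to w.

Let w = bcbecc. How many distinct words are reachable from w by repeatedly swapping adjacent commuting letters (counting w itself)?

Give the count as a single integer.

piece 0:b — minimal
piece 1:c rests on {0:b}
piece 2:b rests on {1:c}
piece 3:e rests on {2:b}
piece 4:c rests on {2:b}
piece 5:c rests on {4:c}
minimal pieces: {0:b}
ways to finish when only these pieces remain (= sum over removing one remaining piece with nothing left below it):
  1 left: {3}→1  {5}→1
  2 left: {3,5}→2  {4,5}→1
  3 left: {3,4,5}→3
  4 left: {2,3,4,5}→3
  placing 0:b first → 3 extensions

3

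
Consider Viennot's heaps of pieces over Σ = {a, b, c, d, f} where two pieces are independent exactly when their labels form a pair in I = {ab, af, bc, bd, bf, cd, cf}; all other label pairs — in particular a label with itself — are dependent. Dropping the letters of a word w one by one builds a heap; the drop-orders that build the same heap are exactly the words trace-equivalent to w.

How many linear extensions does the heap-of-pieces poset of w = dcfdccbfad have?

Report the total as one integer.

0(d) covers ∅
1(c) covers ∅
2(f) covers 0:d
3(d) covers 2:f
4(c) covers 1:c
5(c) covers 4:c
6(b) covers ∅
7(f) covers 3:d
8(a) covers 3:d, 5:c
9(d) covers 7:f, 8:a
floor of heap: 0:d, 1:c, 6:b
completions by unplaced set U, small U first (add the entries for U minus each lowest piece of U):
  |U|=1: {6}:1  {9}:1
  |U|=2: {6,9}:2  {7,9}:1  {8,9}:1
  |U|=3: {5,8,9}:1  {6,7,9}:3  {6,8,9}:3  {7,8,9}:2
  |U|=4: {3,7,8,9}:2  {4,5,8,9}:1  {5,6,8,9}:4  {5,7,8,9}:3  {6,7,8,9}:8
  |U|=5: {1,4,5,8,9}:1  {2,3,7,8,9}:2  {3,5,7,8,9}:5  {3,6,7,8,9}:10  {4,5,6,8,9}:5  {4,5,7,8,9}:4  {5,6,7,8,9}:15
  |U|=6: {0,2,3,7,8,9}:2  {1,4,5,6,8,9}:6  {1,4,5,7,8,9}:5  {2,3,5,7,8,9}:7  {2,3,6,7,8,9}:12  {3,4,5,7,8,9}:9  {3,5,6,7,8,9}:30  {4,5,6,7,8,9}:24
  |U|=7: {0,2,3,5,7,8,9}:9  {0,2,3,6,7,8,9}:14  {1,3,4,5,7,8,9}:14  {1,4,5,6,7,8,9}:35  {2,3,4,5,7,8,9}:16  {2,3,5,6,7,8,9}:49  {3,4,5,6,7,8,9}:63
  |U|=8: {0,2,3,4,5,7,8,9}:25  {0,2,3,5,6,7,8,9}:72  {1,2,3,4,5,7,8,9}:30  {1,3,4,5,6,7,8,9}:112  {2,3,4,5,6,7,8,9}:128
  start at 0(d): 270
  start at 1(c): 225
  start at 6(b): 55
sum over floor = 550

550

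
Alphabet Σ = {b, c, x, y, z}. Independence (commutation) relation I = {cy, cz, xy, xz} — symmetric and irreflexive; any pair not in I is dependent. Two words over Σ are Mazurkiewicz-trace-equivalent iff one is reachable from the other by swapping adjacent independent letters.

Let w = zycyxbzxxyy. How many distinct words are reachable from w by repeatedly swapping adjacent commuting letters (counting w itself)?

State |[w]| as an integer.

0(z) covers ∅
1(y) covers 0:z
2(c) covers ∅
3(y) covers 1:y
4(x) covers 2:c
5(b) covers 3:y, 4:x
6(z) covers 5:b
7(x) covers 5:b
8(x) covers 7:x
9(y) covers 6:z
10(y) covers 9:y
floor of heap: 0:z, 2:c
completions by unplaced set U, small U first (add the entries for U minus each lowest piece of U):
  |U|=1: {8}:1  {10}:1
  |U|=2: {7,8}:1  {8,10}:2  {9,10}:1
  |U|=3: {6,9,10}:1  {7,8,10}:3  {8,9,10}:3
  |U|=4: {6,8,9,10}:4  {7,8,9,10}:6
  |U|=5: {6,7,8,9,10}:10
  |U|=6: {5,6,7,8,9,10}:10
  |U|=7: {3,5,6,7,8,9,10}:10  {4,5,6,7,8,9,10}:10
  |U|=8: {1,3,5,6,7,8,9,10}:10  {2,4,5,6,7,8,9,10}:10  {3,4,5,6,7,8,9,10}:20
  |U|=9: {0,1,3,5,6,7,8,9,10}:10  {1,3,4,5,6,7,8,9,10}:30  {2,3,4,5,6,7,8,9,10}:30
  start at 0(z): 60
  start at 2(c): 40
sum over floor = 100

100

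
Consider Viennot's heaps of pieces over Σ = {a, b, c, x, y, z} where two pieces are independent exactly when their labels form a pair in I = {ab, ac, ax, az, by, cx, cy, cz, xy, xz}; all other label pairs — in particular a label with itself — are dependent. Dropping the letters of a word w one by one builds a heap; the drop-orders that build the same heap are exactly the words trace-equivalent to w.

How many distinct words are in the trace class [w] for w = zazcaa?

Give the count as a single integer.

piece 0:z — minimal
piece 1:a — minimal
piece 2:z rests on {0:z}
piece 3:c — minimal
piece 4:a rests on {1:a}
piece 5:a rests on {4:a}
minimal pieces: {0:z, 1:a, 3:c}
ways to finish when only these pieces remain (= sum over removing one remaining piece with nothing left below it):
  1 left: {2}→1  {3}→1  {5}→1
  2 left: {0,2}→1  {2,3}→2  {2,5}→2  {3,5}→2  {4,5}→1
  3 left: {0,2,3}→3  {0,2,5}→3  {1,4,5}→1  {2,3,5}→6  {2,4,5}→3  {3,4,5}→3
  4 left: {0,2,3,5}→12  {0,2,4,5}→6  {1,2,4,5}→4  {1,3,4,5}→4  {2,3,4,5}→12
  placing 0:z first → 20 extensions
  placing 1:a first → 30 extensions
  placing 3:c first → 10 extensions
total linear extensions = 60

60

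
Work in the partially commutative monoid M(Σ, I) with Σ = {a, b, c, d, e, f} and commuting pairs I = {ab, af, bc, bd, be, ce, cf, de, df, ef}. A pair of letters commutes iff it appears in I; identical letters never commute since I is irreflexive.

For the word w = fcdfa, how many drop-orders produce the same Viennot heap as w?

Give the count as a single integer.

10

#0=f has no predecessor
#1=c has no predecessor
#2=d depends on [1:c]
#3=f depends on [0:f]
#4=a depends on [2:d]
sources: [0:f, 1:c]
N(rest) = Σ N(rest − s) over sources s of rest; N(one piece) = 1:
  size 1 → [3]=1  [4]=1
  size 2 → [0,3]=1  [2,4]=1  [3,4]=2
  size 3 → [0,3,4]=3  [1,2,4]=1  [2,3,4]=3
  first=0(f) contributes 4
  first=1(c) contributes 6
|[w]| = 10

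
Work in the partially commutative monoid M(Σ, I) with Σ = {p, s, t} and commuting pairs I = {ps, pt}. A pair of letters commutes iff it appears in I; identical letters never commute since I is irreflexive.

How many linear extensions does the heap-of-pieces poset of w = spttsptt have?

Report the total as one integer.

#0=s has no predecessor
#1=p has no predecessor
#2=t depends on [0:s]
#3=t depends on [2:t]
#4=s depends on [3:t]
#5=p depends on [1:p]
#6=t depends on [4:s]
#7=t depends on [6:t]
sources: [0:s, 1:p]
N(rest) = Σ N(rest − s) over sources s of rest; N(one piece) = 1:
  size 1 → [5]=1  [7]=1
  size 2 → [1,5]=1  [5,7]=2  [6,7]=1
  size 3 → [1,5,7]=3  [4,6,7]=1  [5,6,7]=3
  size 4 → [1,5,6,7]=6  [3,4,6,7]=1  [4,5,6,7]=4
  size 5 → [1,4,5,6,7]=10  [2,3,4,6,7]=1  [3,4,5,6,7]=5
  size 6 → [0,2,3,4,6,7]=1  [1,3,4,5,6,7]=15  [2,3,4,5,6,7]=6
  first=0(s) contributes 21
  first=1(p) contributes 7
|[w]| = 28

28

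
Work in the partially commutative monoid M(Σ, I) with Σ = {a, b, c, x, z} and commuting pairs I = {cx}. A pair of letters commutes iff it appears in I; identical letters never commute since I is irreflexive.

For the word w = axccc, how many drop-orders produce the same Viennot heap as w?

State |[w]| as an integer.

4

drop 0:a onto floor
drop 1:x onto {0:a}
drop 2:c onto {0:a}
drop 3:c onto {2:c}
drop 4:c onto {3:c}
ground layer = {0:a}
drop-orders for the pieces not yet dropped (sum over which currently-grounded one goes next):
  1 to go: {1} 1  {4} 1
  2 to go: {1,4} 2  {3,4} 1
  3 to go: {1,3,4} 3  {2,3,4} 1
  if 0:a drops first: 4 orders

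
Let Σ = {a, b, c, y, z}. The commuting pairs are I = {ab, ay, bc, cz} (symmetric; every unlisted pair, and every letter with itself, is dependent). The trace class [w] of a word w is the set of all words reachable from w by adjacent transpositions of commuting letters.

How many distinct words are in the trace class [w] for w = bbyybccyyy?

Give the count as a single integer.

3

0(b) covers ∅
1(b) covers 0:b
2(y) covers 1:b
3(y) covers 2:y
4(b) covers 3:y
5(c) covers 3:y
6(c) covers 5:c
7(y) covers 4:b, 6:c
8(y) covers 7:y
9(y) covers 8:y
floor of heap: 0:b
completions by unplaced set U, small U first (add the entries for U minus each lowest piece of U):
  |U|=1: {9}:1
  |U|=2: {8,9}:1
  |U|=3: {7,8,9}:1
  |U|=4: {4,7,8,9}:1  {6,7,8,9}:1
  |U|=5: {4,6,7,8,9}:2  {5,6,7,8,9}:1
  |U|=6: {4,5,6,7,8,9}:3
  |U|=7: {3,4,5,6,7,8,9}:3
  |U|=8: {2,3,4,5,6,7,8,9}:3
  start at 0(b): 3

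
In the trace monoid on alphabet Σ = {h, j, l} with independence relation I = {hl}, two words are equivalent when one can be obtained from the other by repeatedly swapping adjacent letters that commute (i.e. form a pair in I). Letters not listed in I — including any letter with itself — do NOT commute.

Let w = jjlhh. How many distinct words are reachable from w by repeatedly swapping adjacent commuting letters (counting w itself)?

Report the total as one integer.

3

0(j) covers ∅
1(j) covers 0:j
2(l) covers 1:j
3(h) covers 1:j
4(h) covers 3:h
floor of heap: 0:j
completions by unplaced set U, small U first (add the entries for U minus each lowest piece of U):
  |U|=1: {2}:1  {4}:1
  |U|=2: {2,4}:2  {3,4}:1
  |U|=3: {2,3,4}:3
  start at 0(j): 3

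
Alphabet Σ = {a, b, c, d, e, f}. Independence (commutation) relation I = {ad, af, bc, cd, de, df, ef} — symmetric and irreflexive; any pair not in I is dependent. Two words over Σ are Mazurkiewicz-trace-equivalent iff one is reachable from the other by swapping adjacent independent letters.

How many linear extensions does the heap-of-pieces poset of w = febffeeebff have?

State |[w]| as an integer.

drop 0:f onto floor
drop 1:e onto floor
drop 2:b onto {0:f, 1:e}
drop 3:f onto {2:b}
drop 4:f onto {3:f}
drop 5:e onto {2:b}
drop 6:e onto {5:e}
drop 7:e onto {6:e}
drop 8:b onto {4:f, 7:e}
drop 9:f onto {8:b}
drop 10:f onto {9:f}
ground layer = {0:f, 1:e}
drop-orders for the pieces not yet dropped (sum over which currently-grounded one goes next):
  1 to go: {10} 1
  2 to go: {9,10} 1
  3 to go: {8,9,10} 1
  4 to go: {4,8,9,10} 1  {7,8,9,10} 1
  5 to go: {3,4,8,9,10} 1  {4,7,8,9,10} 2  {6,7,8,9,10} 1
  6 to go: {3,4,7,8,9,10} 3  {4,6,7,8,9,10} 3  {5,6,7,8,9,10} 1
  7 to go: {3,4,6,7,8,9,10} 6  {4,5,6,7,8,9,10} 4
  8 to go: {3,4,5,6,7,8,9,10} 10
  9 to go: {2,3,4,5,6,7,8,9,10} 10
  if 0:f drops first: 10 orders
  if 1:e drops first: 10 orders
heap linearizations: 20

20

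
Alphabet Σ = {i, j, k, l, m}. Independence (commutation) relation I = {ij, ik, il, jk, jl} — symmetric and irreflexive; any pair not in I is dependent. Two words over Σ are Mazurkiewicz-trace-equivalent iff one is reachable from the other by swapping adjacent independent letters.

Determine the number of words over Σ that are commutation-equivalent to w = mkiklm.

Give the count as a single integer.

4

0(m) covers ∅
1(k) covers 0:m
2(i) covers 0:m
3(k) covers 1:k
4(l) covers 3:k
5(m) covers 2:i, 4:l
floor of heap: 0:m
completions by unplaced set U, small U first (add the entries for U minus each lowest piece of U):
  |U|=1: {5}:1
  |U|=2: {2,5}:1  {4,5}:1
  |U|=3: {2,4,5}:2  {3,4,5}:1
  |U|=4: {1,3,4,5}:1  {2,3,4,5}:3
  start at 0(m): 4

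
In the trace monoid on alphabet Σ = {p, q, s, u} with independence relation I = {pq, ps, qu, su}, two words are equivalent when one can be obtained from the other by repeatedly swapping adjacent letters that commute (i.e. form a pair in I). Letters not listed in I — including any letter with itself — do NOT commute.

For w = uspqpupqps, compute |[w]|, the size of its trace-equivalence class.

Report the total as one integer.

210

drop 0:u onto floor
drop 1:s onto floor
drop 2:p onto {0:u}
drop 3:q onto {1:s}
drop 4:p onto {2:p}
drop 5:u onto {4:p}
drop 6:p onto {5:u}
drop 7:q onto {3:q}
drop 8:p onto {6:p}
drop 9:s onto {7:q}
ground layer = {0:u, 1:s}
drop-orders for the pieces not yet dropped (sum over which currently-grounded one goes next):
  1 to go: {8} 1  {9} 1
  2 to go: {6,8} 1  {7,9} 1  {8,9} 2
  3 to go: {3,7,9} 1  {5,6,8} 1  {6,8,9} 3  {7,8,9} 3
  4 to go: {1,3,7,9} 1  {3,7,8,9} 4  {4,5,6,8} 1  {5,6,8,9} 4  {6,7,8,9} 6
  5 to go: {1,3,7,8,9} 5  {2,4,5,6,8} 1  {3,6,7,8,9} 10  {4,5,6,8,9} 5  {5,6,7,8,9} 10
  6 to go: {0,2,4,5,6,8} 1  {1,3,6,7,8,9} 15  {2,4,5,6,8,9} 6  {3,5,6,7,8,9} 20  {4,5,6,7,8,9} 15
  7 to go: {0,2,4,5,6,8,9} 7  {1,3,5,6,7,8,9} 35  {2,4,5,6,7,8,9} 21  {3,4,5,6,7,8,9} 35
  8 to go: {0,2,4,5,6,7,8,9} 28  {1,3,4,5,6,7,8,9} 70  {2,3,4,5,6,7,8,9} 56
  if 0:u drops first: 126 orders
  if 1:s drops first: 84 orders
heap linearizations: 210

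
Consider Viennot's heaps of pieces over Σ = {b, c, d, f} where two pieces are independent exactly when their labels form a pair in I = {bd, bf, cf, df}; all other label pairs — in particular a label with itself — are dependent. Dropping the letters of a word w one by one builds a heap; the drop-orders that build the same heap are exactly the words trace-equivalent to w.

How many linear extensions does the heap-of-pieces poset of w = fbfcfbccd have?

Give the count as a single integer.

piece 0:f — minimal
piece 1:b — minimal
piece 2:f rests on {0:f}
piece 3:c rests on {1:b}
piece 4:f rests on {2:f}
piece 5:b rests on {3:c}
piece 6:c rests on {5:b}
piece 7:c rests on {6:c}
piece 8:d rests on {7:c}
minimal pieces: {0:f, 1:b}
ways to finish when only these pieces remain (= sum over removing one remaining piece with nothing left below it):
  1 left: {4}→1  {8}→1
  2 left: {2,4}→1  {4,8}→2  {7,8}→1
  3 left: {0,2,4}→1  {2,4,8}→3  {4,7,8}→3  {6,7,8}→1
  4 left: {0,2,4,8}→4  {2,4,7,8}→6  {4,6,7,8}→4  {5,6,7,8}→1
  5 left: {0,2,4,7,8}→10  {2,4,6,7,8}→10  {3,5,6,7,8}→1  {4,5,6,7,8}→5
  6 left: {0,2,4,6,7,8}→20  {1,3,5,6,7,8}→1  {2,4,5,6,7,8}→15  {3,4,5,6,7,8}→6
  7 left: {0,2,4,5,6,7,8}→35  {1,3,4,5,6,7,8}→7  {2,3,4,5,6,7,8}→21
  placing 0:f first → 28 extensions
  placing 1:b first → 56 extensions
total linear extensions = 84

84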